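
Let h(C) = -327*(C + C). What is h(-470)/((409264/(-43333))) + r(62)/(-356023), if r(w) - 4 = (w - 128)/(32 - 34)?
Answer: -1185529673106547/36426849268 ≈ -32546.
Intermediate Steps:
h(C) = -654*C
r(w) = 68 - w/2 (r(w) = 4 + (w - 128)/(32 - 34) = 4 + (-128 + w)/(-2) = 4 + (-128 + w)*(-1/2) = 4 + (64 - w/2) = 68 - w/2)
h(-470)/((409264/(-43333))) + r(62)/(-356023) = (-654*(-470))/((409264/(-43333))) + (68 - 1/2*62)/(-356023) = 307380/((409264*(-1/43333))) + (68 - 31)*(-1/356023) = 307380/(-409264/43333) + 37*(-1/356023) = 307380*(-43333/409264) - 37/356023 = -3329924385/102316 - 37/356023 = -1185529673106547/36426849268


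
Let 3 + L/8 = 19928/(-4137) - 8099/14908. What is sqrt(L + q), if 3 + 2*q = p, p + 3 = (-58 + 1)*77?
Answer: I*sqrt(2153275318772297790)/30837198 ≈ 47.586*I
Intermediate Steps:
p = -4392 (p = -3 + (-58 + 1)*77 = -3 - 57*77 = -3 - 4389 = -4392)
q = -4395/2 (q = -3/2 + (1/2)*(-4392) = -3/2 - 2196 = -4395/2 ≈ -2197.5)
L = -1031230750/15418599 (L = -24 + 8*(19928/(-4137) - 8099/14908) = -24 + 8*(19928*(-1/4137) - 8099*1/14908) = -24 + 8*(-19928/4137 - 8099/14908) = -24 + 8*(-330592187/61674396) = -24 - 661184374/15418599 = -1031230750/15418599 ≈ -66.882)
sqrt(L + q) = sqrt(-1031230750/15418599 - 4395/2) = sqrt(-69827204105/30837198) = I*sqrt(2153275318772297790)/30837198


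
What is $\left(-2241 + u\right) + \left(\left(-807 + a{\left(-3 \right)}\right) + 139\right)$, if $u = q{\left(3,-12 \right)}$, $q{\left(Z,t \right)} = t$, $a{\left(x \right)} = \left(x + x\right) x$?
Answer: $-2903$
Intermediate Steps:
$a{\left(x \right)} = 2 x^{2}$ ($a{\left(x \right)} = 2 x x = 2 x^{2}$)
$u = -12$
$\left(-2241 + u\right) + \left(\left(-807 + a{\left(-3 \right)}\right) + 139\right) = \left(-2241 - 12\right) + \left(\left(-807 + 2 \left(-3\right)^{2}\right) + 139\right) = -2253 + \left(\left(-807 + 2 \cdot 9\right) + 139\right) = -2253 + \left(\left(-807 + 18\right) + 139\right) = -2253 + \left(-789 + 139\right) = -2253 - 650 = -2903$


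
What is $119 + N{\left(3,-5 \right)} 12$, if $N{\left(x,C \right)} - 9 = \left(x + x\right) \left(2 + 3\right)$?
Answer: $587$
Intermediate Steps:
$N{\left(x,C \right)} = 9 + 10 x$ ($N{\left(x,C \right)} = 9 + \left(x + x\right) \left(2 + 3\right) = 9 + 2 x 5 = 9 + 10 x$)
$119 + N{\left(3,-5 \right)} 12 = 119 + \left(9 + 10 \cdot 3\right) 12 = 119 + \left(9 + 30\right) 12 = 119 + 39 \cdot 12 = 119 + 468 = 587$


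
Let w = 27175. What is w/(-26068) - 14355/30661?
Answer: -1207418815/799270948 ≈ -1.5107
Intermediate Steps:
w/(-26068) - 14355/30661 = 27175/(-26068) - 14355/30661 = 27175*(-1/26068) - 14355*1/30661 = -27175/26068 - 14355/30661 = -1207418815/799270948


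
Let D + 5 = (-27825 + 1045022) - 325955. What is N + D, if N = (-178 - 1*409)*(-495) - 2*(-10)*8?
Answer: 981962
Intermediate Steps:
N = 290725 (N = (-178 - 409)*(-495) + 20*8 = -587*(-495) + 160 = 290565 + 160 = 290725)
D = 691237 (D = -5 + ((-27825 + 1045022) - 325955) = -5 + (1017197 - 325955) = -5 + 691242 = 691237)
N + D = 290725 + 691237 = 981962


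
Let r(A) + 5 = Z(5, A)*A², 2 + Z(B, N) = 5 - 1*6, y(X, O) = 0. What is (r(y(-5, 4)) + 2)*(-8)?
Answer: 24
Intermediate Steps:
Z(B, N) = -3 (Z(B, N) = -2 + (5 - 1*6) = -2 + (5 - 6) = -2 - 1 = -3)
r(A) = -5 - 3*A²
(r(y(-5, 4)) + 2)*(-8) = ((-5 - 3*0²) + 2)*(-8) = ((-5 - 3*0) + 2)*(-8) = ((-5 + 0) + 2)*(-8) = (-5 + 2)*(-8) = -3*(-8) = 24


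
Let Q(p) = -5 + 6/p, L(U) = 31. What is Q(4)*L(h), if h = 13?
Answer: -217/2 ≈ -108.50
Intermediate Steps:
Q(4)*L(h) = (-5 + 6/4)*31 = (-5 + 6*(1/4))*31 = (-5 + 3/2)*31 = -7/2*31 = -217/2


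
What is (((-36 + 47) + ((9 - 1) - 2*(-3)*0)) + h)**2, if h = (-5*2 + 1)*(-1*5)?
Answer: 4096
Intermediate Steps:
h = 45 (h = (-10 + 1)*(-5) = -9*(-5) = 45)
(((-36 + 47) + ((9 - 1) - 2*(-3)*0)) + h)**2 = (((-36 + 47) + ((9 - 1) - 2*(-3)*0)) + 45)**2 = ((11 + (8 + 6*0)) + 45)**2 = ((11 + (8 + 0)) + 45)**2 = ((11 + 8) + 45)**2 = (19 + 45)**2 = 64**2 = 4096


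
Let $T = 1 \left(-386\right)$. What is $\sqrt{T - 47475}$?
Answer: $i \sqrt{47861} \approx 218.77 i$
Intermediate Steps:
$T = -386$
$\sqrt{T - 47475} = \sqrt{-386 - 47475} = \sqrt{-47861} = i \sqrt{47861}$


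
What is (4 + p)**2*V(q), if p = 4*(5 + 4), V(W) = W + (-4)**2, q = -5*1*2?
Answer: 9600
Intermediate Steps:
q = -10 (q = -5*2 = -10)
V(W) = 16 + W (V(W) = W + 16 = 16 + W)
p = 36 (p = 4*9 = 36)
(4 + p)**2*V(q) = (4 + 36)**2*(16 - 10) = 40**2*6 = 1600*6 = 9600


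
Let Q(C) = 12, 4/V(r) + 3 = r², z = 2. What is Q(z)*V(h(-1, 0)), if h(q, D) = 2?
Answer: 48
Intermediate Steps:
V(r) = 4/(-3 + r²)
Q(z)*V(h(-1, 0)) = 12*(4/(-3 + 2²)) = 12*(4/(-3 + 4)) = 12*(4/1) = 12*(4*1) = 12*4 = 48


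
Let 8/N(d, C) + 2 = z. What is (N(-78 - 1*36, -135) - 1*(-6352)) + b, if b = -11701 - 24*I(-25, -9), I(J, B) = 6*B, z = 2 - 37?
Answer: -149969/37 ≈ -4053.2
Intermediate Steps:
z = -35
N(d, C) = -8/37 (N(d, C) = 8/(-2 - 35) = 8/(-37) = 8*(-1/37) = -8/37)
b = -10405 (b = -11701 - 24*6*(-9) = -11701 - 24*(-54) = -11701 - 1*(-1296) = -11701 + 1296 = -10405)
(N(-78 - 1*36, -135) - 1*(-6352)) + b = (-8/37 - 1*(-6352)) - 10405 = (-8/37 + 6352) - 10405 = 235016/37 - 10405 = -149969/37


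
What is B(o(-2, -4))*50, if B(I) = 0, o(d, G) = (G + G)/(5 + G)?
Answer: 0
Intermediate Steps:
o(d, G) = 2*G/(5 + G) (o(d, G) = (2*G)/(5 + G) = 2*G/(5 + G))
B(o(-2, -4))*50 = 0*50 = 0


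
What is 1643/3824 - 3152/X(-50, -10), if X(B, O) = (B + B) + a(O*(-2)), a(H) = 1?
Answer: 12215905/378576 ≈ 32.268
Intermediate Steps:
X(B, O) = 1 + 2*B (X(B, O) = (B + B) + 1 = 2*B + 1 = 1 + 2*B)
1643/3824 - 3152/X(-50, -10) = 1643/3824 - 3152/(1 + 2*(-50)) = 1643*(1/3824) - 3152/(1 - 100) = 1643/3824 - 3152/(-99) = 1643/3824 - 3152*(-1/99) = 1643/3824 + 3152/99 = 12215905/378576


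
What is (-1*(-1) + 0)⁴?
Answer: 1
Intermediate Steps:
(-1*(-1) + 0)⁴ = (1 + 0)⁴ = 1⁴ = 1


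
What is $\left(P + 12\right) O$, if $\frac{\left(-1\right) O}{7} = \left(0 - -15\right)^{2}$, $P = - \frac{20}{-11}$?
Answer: $- \frac{239400}{11} \approx -21764.0$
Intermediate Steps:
$P = \frac{20}{11}$ ($P = \left(-20\right) \left(- \frac{1}{11}\right) = \frac{20}{11} \approx 1.8182$)
$O = -1575$ ($O = - 7 \left(0 - -15\right)^{2} = - 7 \left(0 + 15\right)^{2} = - 7 \cdot 15^{2} = \left(-7\right) 225 = -1575$)
$\left(P + 12\right) O = \left(\frac{20}{11} + 12\right) \left(-1575\right) = \frac{152}{11} \left(-1575\right) = - \frac{239400}{11}$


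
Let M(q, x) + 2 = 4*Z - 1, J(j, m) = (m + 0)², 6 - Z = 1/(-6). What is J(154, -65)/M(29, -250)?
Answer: 195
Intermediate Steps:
Z = 37/6 (Z = 6 - 1/(-6) = 6 - 1*(-⅙) = 6 + ⅙ = 37/6 ≈ 6.1667)
J(j, m) = m²
M(q, x) = 65/3 (M(q, x) = -2 + (4*(37/6) - 1) = -2 + (74/3 - 1) = -2 + 71/3 = 65/3)
J(154, -65)/M(29, -250) = (-65)²/(65/3) = 4225*(3/65) = 195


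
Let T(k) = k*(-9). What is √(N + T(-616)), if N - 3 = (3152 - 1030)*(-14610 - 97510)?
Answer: I*√237913093 ≈ 15424.0*I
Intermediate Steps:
T(k) = -9*k
N = -237918637 (N = 3 + (3152 - 1030)*(-14610 - 97510) = 3 + 2122*(-112120) = 3 - 237918640 = -237918637)
√(N + T(-616)) = √(-237918637 - 9*(-616)) = √(-237918637 + 5544) = √(-237913093) = I*√237913093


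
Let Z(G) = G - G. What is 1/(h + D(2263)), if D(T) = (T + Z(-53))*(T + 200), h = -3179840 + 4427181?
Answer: 1/6821110 ≈ 1.4660e-7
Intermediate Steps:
Z(G) = 0
h = 1247341
D(T) = T*(200 + T) (D(T) = (T + 0)*(T + 200) = T*(200 + T))
1/(h + D(2263)) = 1/(1247341 + 2263*(200 + 2263)) = 1/(1247341 + 2263*2463) = 1/(1247341 + 5573769) = 1/6821110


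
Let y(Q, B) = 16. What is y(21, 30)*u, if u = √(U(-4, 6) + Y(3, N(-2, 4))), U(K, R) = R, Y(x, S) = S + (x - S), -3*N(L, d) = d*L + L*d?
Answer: 48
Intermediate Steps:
N(L, d) = -2*L*d/3 (N(L, d) = -(d*L + L*d)/3 = -(L*d + L*d)/3 = -2*L*d/3)
Y(x, S) = x
u = 3 (u = √(6 + 3) = √9 = 3)
y(21, 30)*u = 16*3 = 48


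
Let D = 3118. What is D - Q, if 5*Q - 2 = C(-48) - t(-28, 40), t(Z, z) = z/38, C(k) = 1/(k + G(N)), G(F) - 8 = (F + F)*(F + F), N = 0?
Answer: 11847699/3800 ≈ 3117.8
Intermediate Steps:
G(F) = 8 + 4*F**2 (G(F) = 8 + (F + F)*(F + F) = 8 + (2*F)*(2*F) = 8 + 4*F**2)
C(k) = 1/(8 + k) (C(k) = 1/(k + (8 + 4*0**2)) = 1/(k + (8 + 4*0)) = 1/(k + (8 + 0)) = 1/(k + 8) = 1/(8 + k))
t(Z, z) = z/38 (t(Z, z) = z*(1/38) = z/38)
Q = 701/3800 (Q = 2/5 + (1/(8 - 48) - 40/38)/5 = 2/5 + (1/(-40) - 1*20/19)/5 = 2/5 + (-1/40 - 20/19)/5 = 2/5 + (1/5)*(-819/760) = 2/5 - 819/3800 = 701/3800 ≈ 0.18447)
D - Q = 3118 - 1*701/3800 = 3118 - 701/3800 = 11847699/3800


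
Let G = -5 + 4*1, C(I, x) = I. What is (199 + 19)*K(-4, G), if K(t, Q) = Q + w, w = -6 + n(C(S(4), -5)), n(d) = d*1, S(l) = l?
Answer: -654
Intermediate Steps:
n(d) = d
G = -1 (G = -5 + 4 = -1)
w = -2 (w = -6 + 4 = -2)
K(t, Q) = -2 + Q (K(t, Q) = Q - 2 = -2 + Q)
(199 + 19)*K(-4, G) = (199 + 19)*(-2 - 1) = 218*(-3) = -654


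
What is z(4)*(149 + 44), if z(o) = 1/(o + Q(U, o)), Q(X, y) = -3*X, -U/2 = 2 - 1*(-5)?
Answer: 193/46 ≈ 4.1956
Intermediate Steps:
U = -14 (U = -2*(2 - 1*(-5)) = -2*(2 + 5) = -2*7 = -14)
z(o) = 1/(42 + o) (z(o) = 1/(o - 3*(-14)) = 1/(o + 42) = 1/(42 + o))
z(4)*(149 + 44) = (149 + 44)/(42 + 4) = 193/46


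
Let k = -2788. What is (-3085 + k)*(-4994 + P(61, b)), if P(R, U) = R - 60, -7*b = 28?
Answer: 29323889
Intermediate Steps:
b = -4 (b = -⅐*28 = -4)
P(R, U) = -60 + R
(-3085 + k)*(-4994 + P(61, b)) = (-3085 - 2788)*(-4994 + (-60 + 61)) = -5873*(-4994 + 1) = -5873*(-4993) = 29323889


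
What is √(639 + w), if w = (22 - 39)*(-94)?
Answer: √2237 ≈ 47.297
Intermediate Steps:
w = 1598 (w = -17*(-94) = 1598)
√(639 + w) = √(639 + 1598) = √2237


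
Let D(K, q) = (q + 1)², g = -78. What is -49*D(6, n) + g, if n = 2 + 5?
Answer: -3214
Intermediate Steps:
n = 7
D(K, q) = (1 + q)²
-49*D(6, n) + g = -49*(1 + 7)² - 78 = -49*8² - 78 = -49*64 - 78 = -3136 - 78 = -3214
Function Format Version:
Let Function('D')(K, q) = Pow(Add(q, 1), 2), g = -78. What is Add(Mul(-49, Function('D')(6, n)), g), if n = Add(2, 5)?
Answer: -3214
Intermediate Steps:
n = 7
Function('D')(K, q) = Pow(Add(1, q), 2)
Add(Mul(-49, Function('D')(6, n)), g) = Add(Mul(-49, Pow(Add(1, 7), 2)), -78) = Add(Mul(-49, Pow(8, 2)), -78) = Add(Mul(-49, 64), -78) = Add(-3136, -78) = -3214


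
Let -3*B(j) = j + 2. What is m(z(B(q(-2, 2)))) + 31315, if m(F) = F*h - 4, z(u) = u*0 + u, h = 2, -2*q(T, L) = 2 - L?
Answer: 93929/3 ≈ 31310.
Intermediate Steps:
q(T, L) = -1 + L/2 (q(T, L) = -(2 - L)/2 = -1 + L/2)
B(j) = -⅔ - j/3 (B(j) = -(j + 2)/3 = -(2 + j)/3 = -⅔ - j/3)
z(u) = u (z(u) = 0 + u = u)
m(F) = -4 + 2*F (m(F) = F*2 - 4 = 2*F - 4 = -4 + 2*F)
m(z(B(q(-2, 2)))) + 31315 = (-4 + 2*(-⅔ - (-1 + (½)*2)/3)) + 31315 = (-4 + 2*(-⅔ - (-1 + 1)/3)) + 31315 = (-4 + 2*(-⅔ - ⅓*0)) + 31315 = (-4 + 2*(-⅔ + 0)) + 31315 = (-4 + 2*(-⅔)) + 31315 = (-4 - 4/3) + 31315 = -16/3 + 31315 = 93929/3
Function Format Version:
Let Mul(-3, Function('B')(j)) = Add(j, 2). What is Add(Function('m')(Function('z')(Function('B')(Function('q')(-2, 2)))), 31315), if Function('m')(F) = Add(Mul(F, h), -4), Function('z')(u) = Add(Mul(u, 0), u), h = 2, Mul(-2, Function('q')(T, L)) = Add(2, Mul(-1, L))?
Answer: Rational(93929, 3) ≈ 31310.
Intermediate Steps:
Function('q')(T, L) = Add(-1, Mul(Rational(1, 2), L)) (Function('q')(T, L) = Mul(Rational(-1, 2), Add(2, Mul(-1, L))) = Add(-1, Mul(Rational(1, 2), L)))
Function('B')(j) = Add(Rational(-2, 3), Mul(Rational(-1, 3), j)) (Function('B')(j) = Mul(Rational(-1, 3), Add(j, 2)) = Mul(Rational(-1, 3), Add(2, j)) = Add(Rational(-2, 3), Mul(Rational(-1, 3), j)))
Function('z')(u) = u (Function('z')(u) = Add(0, u) = u)
Function('m')(F) = Add(-4, Mul(2, F)) (Function('m')(F) = Add(Mul(F, 2), -4) = Add(Mul(2, F), -4) = Add(-4, Mul(2, F)))
Add(Function('m')(Function('z')(Function('B')(Function('q')(-2, 2)))), 31315) = Add(Add(-4, Mul(2, Add(Rational(-2, 3), Mul(Rational(-1, 3), Add(-1, Mul(Rational(1, 2), 2)))))), 31315) = Add(Add(-4, Mul(2, Add(Rational(-2, 3), Mul(Rational(-1, 3), Add(-1, 1))))), 31315) = Add(Add(-4, Mul(2, Add(Rational(-2, 3), Mul(Rational(-1, 3), 0)))), 31315) = Add(Add(-4, Mul(2, Add(Rational(-2, 3), 0))), 31315) = Add(Add(-4, Mul(2, Rational(-2, 3))), 31315) = Add(Add(-4, Rational(-4, 3)), 31315) = Add(Rational(-16, 3), 31315) = Rational(93929, 3)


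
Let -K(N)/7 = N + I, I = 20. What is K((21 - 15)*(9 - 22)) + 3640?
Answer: 4046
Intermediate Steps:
K(N) = -140 - 7*N (K(N) = -7*(N + 20) = -7*(20 + N) = -140 - 7*N)
K((21 - 15)*(9 - 22)) + 3640 = (-140 - 7*(21 - 15)*(9 - 22)) + 3640 = (-140 - 42*(-13)) + 3640 = (-140 - 7*(-78)) + 3640 = (-140 + 546) + 3640 = 406 + 3640 = 4046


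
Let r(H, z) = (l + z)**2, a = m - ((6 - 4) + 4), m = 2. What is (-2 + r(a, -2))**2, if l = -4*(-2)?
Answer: 1156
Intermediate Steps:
a = -4 (a = 2 - ((6 - 4) + 4) = 2 - (2 + 4) = 2 - 1*6 = 2 - 6 = -4)
l = 8
r(H, z) = (8 + z)**2
(-2 + r(a, -2))**2 = (-2 + (8 - 2)**2)**2 = (-2 + 6**2)**2 = (-2 + 36)**2 = 34**2 = 1156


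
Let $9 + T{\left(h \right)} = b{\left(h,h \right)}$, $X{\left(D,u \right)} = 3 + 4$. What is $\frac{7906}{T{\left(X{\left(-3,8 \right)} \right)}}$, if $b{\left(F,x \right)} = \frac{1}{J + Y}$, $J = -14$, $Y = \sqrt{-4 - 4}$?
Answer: $- \frac{14626100}{16777} + \frac{15812 i \sqrt{2}}{16777} \approx -871.79 + 1.3329 i$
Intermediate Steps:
$Y = 2 i \sqrt{2}$ ($Y = \sqrt{-8} = 2 i \sqrt{2} \approx 2.8284 i$)
$X{\left(D,u \right)} = 7$
$b{\left(F,x \right)} = \frac{1}{-14 + 2 i \sqrt{2}}$
$T{\left(h \right)} = - \frac{925}{102} - \frac{i \sqrt{2}}{102}$ ($T{\left(h \right)} = -9 - \left(\frac{7}{102} + \frac{i \sqrt{2}}{102}\right) = - \frac{925}{102} - \frac{i \sqrt{2}}{102}$)
$\frac{7906}{T{\left(X{\left(-3,8 \right)} \right)}} = \frac{7906}{- \frac{925}{102} - \frac{i \sqrt{2}}{102}}$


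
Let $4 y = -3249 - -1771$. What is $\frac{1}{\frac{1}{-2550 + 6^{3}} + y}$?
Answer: $- \frac{1167}{431207} \approx -0.0027064$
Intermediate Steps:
$y = - \frac{739}{2}$ ($y = \frac{-3249 - -1771}{4} = \frac{-3249 + 1771}{4} = \frac{1}{4} \left(-1478\right) = - \frac{739}{2} \approx -369.5$)
$\frac{1}{\frac{1}{-2550 + 6^{3}} + y} = \frac{1}{\frac{1}{-2550 + 6^{3}} - \frac{739}{2}} = \frac{1}{\frac{1}{-2550 + 216} - \frac{739}{2}} = \frac{1}{\frac{1}{-2334} - \frac{739}{2}} = \frac{1}{- \frac{1}{2334} - \frac{739}{2}} = \frac{1}{- \frac{431207}{1167}} = - \frac{1167}{431207}$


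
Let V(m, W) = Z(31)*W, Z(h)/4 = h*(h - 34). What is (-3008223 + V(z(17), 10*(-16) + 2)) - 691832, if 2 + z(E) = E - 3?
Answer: -3641279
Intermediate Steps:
Z(h) = 4*h*(-34 + h) (Z(h) = 4*(h*(h - 34)) = 4*(h*(-34 + h)) = 4*h*(-34 + h))
z(E) = -5 + E (z(E) = -2 + (E - 3) = -2 + (-3 + E) = -5 + E)
V(m, W) = -372*W (V(m, W) = (4*31*(-34 + 31))*W = (4*31*(-3))*W = -372*W)
(-3008223 + V(z(17), 10*(-16) + 2)) - 691832 = (-3008223 - 372*(10*(-16) + 2)) - 691832 = (-3008223 - 372*(-160 + 2)) - 691832 = (-3008223 - 372*(-158)) - 691832 = (-3008223 + 58776) - 691832 = -2949447 - 691832 = -3641279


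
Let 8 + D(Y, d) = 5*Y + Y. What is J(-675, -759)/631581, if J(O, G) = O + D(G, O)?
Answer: -5237/631581 ≈ -0.0082919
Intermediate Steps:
D(Y, d) = -8 + 6*Y (D(Y, d) = -8 + (5*Y + Y) = -8 + 6*Y)
J(O, G) = -8 + O + 6*G (J(O, G) = O + (-8 + 6*G) = -8 + O + 6*G)
J(-675, -759)/631581 = (-8 - 675 + 6*(-759))/631581 = (-8 - 675 - 4554)*(1/631581) = -5237*1/631581 = -5237/631581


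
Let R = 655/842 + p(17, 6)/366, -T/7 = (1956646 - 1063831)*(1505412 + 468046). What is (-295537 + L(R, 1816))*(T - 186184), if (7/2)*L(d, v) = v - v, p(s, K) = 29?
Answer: 3645014608128961738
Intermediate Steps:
T = -12333530329890 (T = -7*(1956646 - 1063831)*(1505412 + 468046) = -6249705*1973458 = -7*1761932904270 = -12333530329890)
R = 66037/77043 (R = 655/842 + 29/366 = 66037/77043 ≈ 0.85714)
L(d, v) = 0 (L(d, v) = 2*(v - v)/7 = (2/7)*0 = 0)
(-295537 + L(R, 1816))*(T - 186184) = (-295537 + 0)*(-12333530329890 - 186184) = -295537*(-12333530516074) = 3645014608128961738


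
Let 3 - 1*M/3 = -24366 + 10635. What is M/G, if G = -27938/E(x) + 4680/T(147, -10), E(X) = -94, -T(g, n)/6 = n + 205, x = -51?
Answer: 1936494/13781 ≈ 140.52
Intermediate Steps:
T(g, n) = -1230 - 6*n (T(g, n) = -6*(n + 205) = -6*(205 + n) = -1230 - 6*n)
G = 13781/47 (G = -27938/(-94) + 4680/(-1230 - 6*(-10)) = -27938*(-1/94) + 4680/(-1230 + 60) = 13969/47 + 4680/(-1170) = 13969/47 + 4680*(-1/1170) = 13969/47 - 4 = 13781/47 ≈ 293.21)
M = 41202 (M = 9 - 3*(-24366 + 10635) = 9 - 3*(-13731) = 9 + 41193 = 41202)
M/G = 41202/(13781/47) = 41202*(47/13781) = 1936494/13781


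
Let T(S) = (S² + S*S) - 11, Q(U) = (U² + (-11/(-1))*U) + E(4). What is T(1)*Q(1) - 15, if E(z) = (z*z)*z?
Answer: -699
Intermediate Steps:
E(z) = z³ (E(z) = z²*z = z³)
Q(U) = 64 + U² + 11*U (Q(U) = (U² + (-11/(-1))*U) + 4³ = (U² + (-11*(-1))*U) + 64 = (U² + 11*U) + 64 = 64 + U² + 11*U)
T(S) = -11 + 2*S² (T(S) = (S² + S²) - 11 = 2*S² - 11 = -11 + 2*S²)
T(1)*Q(1) - 15 = (-11 + 2*1²)*(64 + 1² + 11*1) - 15 = (-11 + 2*1)*(64 + 1 + 11) - 15 = (-11 + 2)*76 - 15 = -9*76 - 15 = -684 - 15 = -699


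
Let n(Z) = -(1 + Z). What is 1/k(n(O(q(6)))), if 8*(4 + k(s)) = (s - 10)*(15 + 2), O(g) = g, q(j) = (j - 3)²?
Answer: -2/93 ≈ -0.021505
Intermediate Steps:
q(j) = (-3 + j)²
n(Z) = -1 - Z
k(s) = -101/4 + 17*s/8 (k(s) = -4 + ((s - 10)*(15 + 2))/8 = -4 + ((-10 + s)*17)/8 = -4 + (-170 + 17*s)/8 = -4 + (-85/4 + 17*s/8) = -101/4 + 17*s/8)
1/k(n(O(q(6)))) = 1/(-101/4 + 17*(-1 - (-3 + 6)²)/8) = 1/(-101/4 + 17*(-1 - 1*3²)/8) = 1/(-101/4 + 17*(-1 - 1*9)/8) = 1/(-101/4 + 17*(-1 - 9)/8) = 1/(-101/4 + (17/8)*(-10)) = 1/(-101/4 - 85/4) = 1/(-93/2) = -2/93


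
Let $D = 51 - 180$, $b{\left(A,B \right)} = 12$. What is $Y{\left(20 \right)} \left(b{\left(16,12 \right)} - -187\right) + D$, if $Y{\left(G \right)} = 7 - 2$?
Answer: $866$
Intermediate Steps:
$D = -129$ ($D = 51 - 180 = -129$)
$Y{\left(G \right)} = 5$
$Y{\left(20 \right)} \left(b{\left(16,12 \right)} - -187\right) + D = 5 \left(12 - -187\right) - 129 = 5 \left(12 + 187\right) - 129 = 5 \cdot 199 - 129 = 995 - 129 = 866$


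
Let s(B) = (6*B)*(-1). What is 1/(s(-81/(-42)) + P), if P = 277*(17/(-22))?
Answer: -154/34745 ≈ -0.0044323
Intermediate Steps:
P = -4709/22 (P = 277*(17*(-1/22)) = 277*(-17/22) = -4709/22 ≈ -214.05)
s(B) = -6*B
1/(s(-81/(-42)) + P) = 1/(-(-486)/(-42) - 4709/22) = 1/(-(-486)*(-1)/42 - 4709/22) = 1/(-6*27/14 - 4709/22) = 1/(-81/7 - 4709/22) = 1/(-34745/154) = -154/34745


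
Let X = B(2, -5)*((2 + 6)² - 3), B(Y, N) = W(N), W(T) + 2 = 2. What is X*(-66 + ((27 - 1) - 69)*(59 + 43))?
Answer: 0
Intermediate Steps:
W(T) = 0 (W(T) = -2 + 2 = 0)
B(Y, N) = 0
X = 0 (X = 0*((2 + 6)² - 3) = 0*(8² - 3) = 0*(64 - 3) = 0*61 = 0)
X*(-66 + ((27 - 1) - 69)*(59 + 43)) = 0*(-66 + ((27 - 1) - 69)*(59 + 43)) = 0*(-66 + (26 - 69)*102) = 0*(-66 - 43*102) = 0*(-66 - 4386) = 0*(-4452) = 0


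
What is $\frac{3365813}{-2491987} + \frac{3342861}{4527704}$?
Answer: $- \frac{6909038828545}{11282979507848} \approx -0.61234$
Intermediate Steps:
$\frac{3365813}{-2491987} + \frac{3342861}{4527704} = 3365813 \left(- \frac{1}{2491987}\right) + 3342861 \cdot \frac{1}{4527704} = - \frac{3365813}{2491987} + \frac{3342861}{4527704} = - \frac{6909038828545}{11282979507848}$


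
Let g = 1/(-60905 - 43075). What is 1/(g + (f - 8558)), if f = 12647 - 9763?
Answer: -103980/589982521 ≈ -0.00017624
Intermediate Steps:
f = 2884
g = -1/103980 (g = 1/(-103980) = -1/103980 ≈ -9.6172e-6)
1/(g + (f - 8558)) = 1/(-1/103980 + (2884 - 8558)) = 1/(-1/103980 - 5674) = 1/(-589982521/103980) = -103980/589982521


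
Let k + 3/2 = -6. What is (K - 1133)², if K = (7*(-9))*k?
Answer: 1745041/4 ≈ 4.3626e+5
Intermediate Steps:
k = -15/2 (k = -3/2 - 6 = -15/2 ≈ -7.5000)
K = 945/2 (K = (7*(-9))*(-15/2) = -63*(-15/2) = 945/2 ≈ 472.50)
(K - 1133)² = (945/2 - 1133)² = (-1321/2)² = 1745041/4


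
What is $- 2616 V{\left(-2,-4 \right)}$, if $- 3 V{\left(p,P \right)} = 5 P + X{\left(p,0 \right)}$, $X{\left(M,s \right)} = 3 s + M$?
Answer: $-19184$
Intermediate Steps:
$X{\left(M,s \right)} = M + 3 s$
$V{\left(p,P \right)} = - \frac{5 P}{3} - \frac{p}{3}$ ($V{\left(p,P \right)} = - \frac{5 P + \left(p + 3 \cdot 0\right)}{3} = - \frac{5 P + \left(p + 0\right)}{3} = - \frac{5 P + p}{3} = - \frac{p + 5 P}{3} = - \frac{5 P}{3} - \frac{p}{3}$)
$- 2616 V{\left(-2,-4 \right)} = - 2616 \left(\left(- \frac{5}{3}\right) \left(-4\right) - - \frac{2}{3}\right) = - 2616 \left(\frac{20}{3} + \frac{2}{3}\right) = \left(-2616\right) \frac{22}{3} = -19184$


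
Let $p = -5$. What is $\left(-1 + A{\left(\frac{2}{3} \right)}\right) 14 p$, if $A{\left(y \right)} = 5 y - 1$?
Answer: $- \frac{280}{3} \approx -93.333$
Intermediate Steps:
$A{\left(y \right)} = -1 + 5 y$
$\left(-1 + A{\left(\frac{2}{3} \right)}\right) 14 p = \left(-1 - \left(1 - 5 \cdot \frac{2}{3}\right)\right) 14 \left(-5\right) = \left(-1 - \left(1 - 5 \cdot 2 \cdot \frac{1}{3}\right)\right) 14 \left(-5\right) = \left(-1 + \left(-1 + 5 \cdot \frac{2}{3}\right)\right) 14 \left(-5\right) = \left(-1 + \left(-1 + \frac{10}{3}\right)\right) 14 \left(-5\right) = \left(-1 + \frac{7}{3}\right) 14 \left(-5\right) = \frac{4}{3} \cdot 14 \left(-5\right) = \frac{56}{3} \left(-5\right) = - \frac{280}{3}$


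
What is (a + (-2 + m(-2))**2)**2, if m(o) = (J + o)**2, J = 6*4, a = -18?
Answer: 53966077636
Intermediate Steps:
J = 24
m(o) = (24 + o)**2
(a + (-2 + m(-2))**2)**2 = (-18 + (-2 + (24 - 2)**2)**2)**2 = (-18 + (-2 + 22**2)**2)**2 = (-18 + (-2 + 484)**2)**2 = (-18 + 482**2)**2 = (-18 + 232324)**2 = 232306**2 = 53966077636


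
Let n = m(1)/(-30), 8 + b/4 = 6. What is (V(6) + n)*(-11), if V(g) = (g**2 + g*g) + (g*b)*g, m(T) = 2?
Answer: 35651/15 ≈ 2376.7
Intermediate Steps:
b = -8 (b = -32 + 4*6 = -32 + 24 = -8)
V(g) = -6*g**2 (V(g) = (g**2 + g*g) + (g*(-8))*g = (g**2 + g**2) + (-8*g)*g = 2*g**2 - 8*g**2 = -6*g**2)
n = -1/15 (n = 2/(-30) = 2*(-1/30) = -1/15 ≈ -0.066667)
(V(6) + n)*(-11) = (-6*6**2 - 1/15)*(-11) = (-6*36 - 1/15)*(-11) = (-216 - 1/15)*(-11) = -3241/15*(-11) = 35651/15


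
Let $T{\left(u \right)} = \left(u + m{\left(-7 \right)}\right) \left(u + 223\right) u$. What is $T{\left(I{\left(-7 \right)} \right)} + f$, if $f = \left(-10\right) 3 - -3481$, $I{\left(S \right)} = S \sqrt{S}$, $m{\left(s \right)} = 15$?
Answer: $-78183 - 21014 i \sqrt{7} \approx -78183.0 - 55598.0 i$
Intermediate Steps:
$I{\left(S \right)} = S^{\frac{3}{2}}$
$f = 3451$ ($f = -30 + 3481 = 3451$)
$T{\left(u \right)} = u \left(15 + u\right) \left(223 + u\right)$ ($T{\left(u \right)} = \left(u + 15\right) \left(u + 223\right) u = \left(15 + u\right) \left(223 + u\right) u = u \left(15 + u\right) \left(223 + u\right)$)
$T{\left(I{\left(-7 \right)} \right)} + f = \left(-7\right)^{\frac{3}{2}} \left(3345 + \left(\left(-7\right)^{\frac{3}{2}}\right)^{2} + 238 \left(-7\right)^{\frac{3}{2}}\right) + 3451 = - 7 i \sqrt{7} \left(3345 + \left(- 7 i \sqrt{7}\right)^{2} + 238 \left(- 7 i \sqrt{7}\right)\right) + 3451 = - 7 i \sqrt{7} \left(3345 - 343 - 1666 i \sqrt{7}\right) + 3451 = - 7 i \sqrt{7} \left(3002 - 1666 i \sqrt{7}\right) + 3451 = 3451 - 7 i \sqrt{7} \left(3002 - 1666 i \sqrt{7}\right)$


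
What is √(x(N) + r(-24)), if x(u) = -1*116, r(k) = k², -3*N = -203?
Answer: 2*√115 ≈ 21.448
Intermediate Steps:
N = 203/3 (N = -⅓*(-203) = 203/3 ≈ 67.667)
x(u) = -116
√(x(N) + r(-24)) = √(-116 + (-24)²) = √(-116 + 576) = √460 = 2*√115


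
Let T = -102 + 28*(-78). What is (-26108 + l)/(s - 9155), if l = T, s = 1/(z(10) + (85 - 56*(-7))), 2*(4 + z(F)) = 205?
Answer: 32681494/10537403 ≈ 3.1015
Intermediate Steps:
z(F) = 197/2 (z(F) = -4 + (½)*205 = -4 + 205/2 = 197/2)
T = -2286 (T = -102 - 2184 = -2286)
s = 2/1151 (s = 1/(197/2 + (85 - 56*(-7))) = 1/(197/2 + (85 + 392)) = 1/(197/2 + 477) = 1/(1151/2) = 2/1151 ≈ 0.0017376)
l = -2286
(-26108 + l)/(s - 9155) = (-26108 - 2286)/(2/1151 - 9155) = -28394/(-10537403/1151) = -28394*(-1151/10537403) = 32681494/10537403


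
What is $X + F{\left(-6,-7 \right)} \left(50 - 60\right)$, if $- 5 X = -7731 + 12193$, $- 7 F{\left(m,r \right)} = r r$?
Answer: $- \frac{4112}{5} \approx -822.4$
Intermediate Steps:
$F{\left(m,r \right)} = - \frac{r^{2}}{7}$ ($F{\left(m,r \right)} = - \frac{r r}{7} = - \frac{r^{2}}{7}$)
$X = - \frac{4462}{5}$ ($X = - \frac{-7731 + 12193}{5} = \left(- \frac{1}{5}\right) 4462 = - \frac{4462}{5} \approx -892.4$)
$X + F{\left(-6,-7 \right)} \left(50 - 60\right) = - \frac{4462}{5} + - \frac{\left(-7\right)^{2}}{7} \left(50 - 60\right) = - \frac{4462}{5} + \left(- \frac{1}{7}\right) 49 \left(-10\right) = - \frac{4462}{5} - -70 = - \frac{4462}{5} + 70 = - \frac{4112}{5}$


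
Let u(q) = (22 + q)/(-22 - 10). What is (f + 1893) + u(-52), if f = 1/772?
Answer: 5848483/3088 ≈ 1893.9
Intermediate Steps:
f = 1/772 ≈ 0.0012953
u(q) = -11/16 - q/32 (u(q) = (22 + q)/(-32) = (22 + q)*(-1/32) = -11/16 - q/32)
(f + 1893) + u(-52) = (1/772 + 1893) + (-11/16 - 1/32*(-52)) = 1461397/772 + (-11/16 + 13/8) = 1461397/772 + 15/16 = 5848483/3088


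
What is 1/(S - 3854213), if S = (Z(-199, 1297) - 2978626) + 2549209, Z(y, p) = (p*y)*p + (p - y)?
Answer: -1/339041725 ≈ -2.9495e-9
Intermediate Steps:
Z(y, p) = p - y + y*p² (Z(y, p) = y*p² + (p - y) = p - y + y*p²)
S = -335187512 (S = ((1297 - 1*(-199) - 199*1297²) - 2978626) + 2549209 = ((1297 + 199 - 199*1682209) - 2978626) + 2549209 = ((1297 + 199 - 334759591) - 2978626) + 2549209 = (-334758095 - 2978626) + 2549209 = -337736721 + 2549209 = -335187512)
1/(S - 3854213) = 1/(-335187512 - 3854213) = 1/(-339041725) = -1/339041725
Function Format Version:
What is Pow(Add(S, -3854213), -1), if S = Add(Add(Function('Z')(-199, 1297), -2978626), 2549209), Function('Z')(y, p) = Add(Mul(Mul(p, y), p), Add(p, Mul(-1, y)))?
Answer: Rational(-1, 339041725) ≈ -2.9495e-9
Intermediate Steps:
Function('Z')(y, p) = Add(p, Mul(-1, y), Mul(y, Pow(p, 2))) (Function('Z')(y, p) = Add(Mul(y, Pow(p, 2)), Add(p, Mul(-1, y))) = Add(p, Mul(-1, y), Mul(y, Pow(p, 2))))
S = -335187512 (S = Add(Add(Add(1297, Mul(-1, -199), Mul(-199, Pow(1297, 2))), -2978626), 2549209) = Add(Add(Add(1297, 199, Mul(-199, 1682209)), -2978626), 2549209) = Add(Add(Add(1297, 199, -334759591), -2978626), 2549209) = Add(Add(-334758095, -2978626), 2549209) = Add(-337736721, 2549209) = -335187512)
Pow(Add(S, -3854213), -1) = Pow(Add(-335187512, -3854213), -1) = Pow(-339041725, -1) = Rational(-1, 339041725)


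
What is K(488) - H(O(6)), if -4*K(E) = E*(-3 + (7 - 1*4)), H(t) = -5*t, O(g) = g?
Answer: 30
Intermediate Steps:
K(E) = 0 (K(E) = -E*(-3 + (7 - 1*4))/4 = -E*(-3 + (7 - 4))/4 = -E*(-3 + 3)/4 = -E*0/4 = -¼*0 = 0)
K(488) - H(O(6)) = 0 - (-5)*6 = 0 - 1*(-30) = 0 + 30 = 30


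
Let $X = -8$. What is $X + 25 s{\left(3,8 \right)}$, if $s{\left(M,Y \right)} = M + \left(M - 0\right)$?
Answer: $142$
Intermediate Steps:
$s{\left(M,Y \right)} = 2 M$ ($s{\left(M,Y \right)} = M + \left(M + 0\right) = M + M = 2 M$)
$X + 25 s{\left(3,8 \right)} = -8 + 25 \cdot 2 \cdot 3 = -8 + 25 \cdot 6 = -8 + 150 = 142$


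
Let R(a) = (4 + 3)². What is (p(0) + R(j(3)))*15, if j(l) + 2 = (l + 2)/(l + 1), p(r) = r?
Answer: 735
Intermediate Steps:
j(l) = -2 + (2 + l)/(1 + l) (j(l) = -2 + (l + 2)/(l + 1) = -2 + (2 + l)/(1 + l))
R(a) = 49 (R(a) = 7² = 49)
(p(0) + R(j(3)))*15 = (0 + 49)*15 = 49*15 = 735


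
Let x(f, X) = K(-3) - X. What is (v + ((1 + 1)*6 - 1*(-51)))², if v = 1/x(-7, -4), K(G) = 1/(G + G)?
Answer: 2117025/529 ≈ 4001.9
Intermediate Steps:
K(G) = 1/(2*G)
x(f, X) = -⅙ - X (x(f, X) = (½)/(-3) - X = (½)*(-⅓) - X = -⅙ - X)
v = 6/23 (v = 1/(-⅙ - 1*(-4)) = 1/(-⅙ + 4) = 1/(23/6) = 6/23 ≈ 0.26087)
(v + ((1 + 1)*6 - 1*(-51)))² = (6/23 + ((1 + 1)*6 - 1*(-51)))² = (6/23 + (2*6 + 51))² = (6/23 + (12 + 51))² = (6/23 + 63)² = (1455/23)² = 2117025/529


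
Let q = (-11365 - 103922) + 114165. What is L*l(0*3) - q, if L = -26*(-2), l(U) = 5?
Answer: 1382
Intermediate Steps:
q = -1122 (q = -115287 + 114165 = -1122)
L = 52
L*l(0*3) - q = 52*5 - 1*(-1122) = 260 + 1122 = 1382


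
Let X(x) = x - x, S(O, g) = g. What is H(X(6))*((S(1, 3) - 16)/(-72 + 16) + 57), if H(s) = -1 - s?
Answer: -3205/56 ≈ -57.232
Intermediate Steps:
X(x) = 0
H(X(6))*((S(1, 3) - 16)/(-72 + 16) + 57) = (-1 - 1*0)*((3 - 16)/(-72 + 16) + 57) = (-1 + 0)*(-13/(-56) + 57) = -(-13*(-1/56) + 57) = -(13/56 + 57) = -1*3205/56 = -3205/56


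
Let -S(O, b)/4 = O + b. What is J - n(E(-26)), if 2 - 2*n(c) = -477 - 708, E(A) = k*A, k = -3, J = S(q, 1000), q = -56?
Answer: -8739/2 ≈ -4369.5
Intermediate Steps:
S(O, b) = -4*O - 4*b (S(O, b) = -4*(O + b) = -4*O - 4*b)
J = -3776 (J = -4*(-56) - 4*1000 = 224 - 4000 = -3776)
E(A) = -3*A
n(c) = 1187/2 (n(c) = 1 - (-477 - 708)/2 = 1 - 1/2*(-1185) = 1 + 1185/2 = 1187/2)
J - n(E(-26)) = -3776 - 1*1187/2 = -3776 - 1187/2 = -8739/2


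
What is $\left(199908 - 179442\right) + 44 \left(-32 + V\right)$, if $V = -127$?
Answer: $13470$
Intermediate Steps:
$\left(199908 - 179442\right) + 44 \left(-32 + V\right) = \left(199908 - 179442\right) + 44 \left(-32 - 127\right) = 20466 + 44 \left(-159\right) = 20466 - 6996 = 13470$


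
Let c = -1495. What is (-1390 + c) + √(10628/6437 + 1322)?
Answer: -2885 + √54845441454/6437 ≈ -2848.6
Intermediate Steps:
(-1390 + c) + √(10628/6437 + 1322) = (-1390 - 1495) + √(10628/6437 + 1322) = -2885 + √(10628*(1/6437) + 1322) = -2885 + √(10628/6437 + 1322) = -2885 + √(8520342/6437) = -2885 + √54845441454/6437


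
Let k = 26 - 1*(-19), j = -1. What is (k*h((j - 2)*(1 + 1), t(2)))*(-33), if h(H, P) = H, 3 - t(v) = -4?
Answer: 8910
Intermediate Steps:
t(v) = 7 (t(v) = 3 - 1*(-4) = 3 + 4 = 7)
k = 45 (k = 26 + 19 = 45)
(k*h((j - 2)*(1 + 1), t(2)))*(-33) = (45*((-1 - 2)*(1 + 1)))*(-33) = (45*(-3*2))*(-33) = (45*(-6))*(-33) = -270*(-33) = 8910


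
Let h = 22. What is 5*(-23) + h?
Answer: -93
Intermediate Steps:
5*(-23) + h = 5*(-23) + 22 = -115 + 22 = -93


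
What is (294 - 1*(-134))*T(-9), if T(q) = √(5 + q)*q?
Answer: -7704*I ≈ -7704.0*I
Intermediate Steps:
T(q) = q*√(5 + q)
(294 - 1*(-134))*T(-9) = (294 - 1*(-134))*(-9*√(5 - 9)) = (294 + 134)*(-18*I) = 428*(-18*I) = -7704*I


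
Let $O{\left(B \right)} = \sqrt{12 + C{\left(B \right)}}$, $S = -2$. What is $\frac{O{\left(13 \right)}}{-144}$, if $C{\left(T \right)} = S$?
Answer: $- \frac{\sqrt{10}}{144} \approx -0.02196$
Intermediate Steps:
$C{\left(T \right)} = -2$
$O{\left(B \right)} = \sqrt{10}$ ($O{\left(B \right)} = \sqrt{12 - 2} = \sqrt{10}$)
$\frac{O{\left(13 \right)}}{-144} = \frac{\sqrt{10}}{-144} = \sqrt{10} \left(- \frac{1}{144}\right) = - \frac{\sqrt{10}}{144}$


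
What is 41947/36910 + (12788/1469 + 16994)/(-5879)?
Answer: -559635289643/318764024410 ≈ -1.7556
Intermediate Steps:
41947/36910 + (12788/1469 + 16994)/(-5879) = 41947*(1/36910) + (12788*(1/1469) + 16994)*(-1/5879) = 41947/36910 + (12788/1469 + 16994)*(-1/5879) = 41947/36910 + (24976974/1469)*(-1/5879) = 41947/36910 - 24976974/8636251 = -559635289643/318764024410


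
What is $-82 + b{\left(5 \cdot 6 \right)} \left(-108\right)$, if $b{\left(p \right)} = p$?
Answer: $-3322$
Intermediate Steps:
$-82 + b{\left(5 \cdot 6 \right)} \left(-108\right) = -82 + 5 \cdot 6 \left(-108\right) = -82 + 30 \left(-108\right) = -82 - 3240 = -3322$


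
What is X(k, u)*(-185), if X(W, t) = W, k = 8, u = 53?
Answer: -1480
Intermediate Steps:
X(k, u)*(-185) = 8*(-185) = -1480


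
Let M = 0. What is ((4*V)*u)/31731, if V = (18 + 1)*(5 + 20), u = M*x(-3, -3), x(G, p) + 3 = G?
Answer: 0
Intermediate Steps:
x(G, p) = -3 + G
u = 0 (u = 0*(-3 - 3) = 0*(-6) = 0)
V = 475 (V = 19*25 = 475)
((4*V)*u)/31731 = ((4*475)*0)/31731 = (1900*0)*(1/31731) = 0*(1/31731) = 0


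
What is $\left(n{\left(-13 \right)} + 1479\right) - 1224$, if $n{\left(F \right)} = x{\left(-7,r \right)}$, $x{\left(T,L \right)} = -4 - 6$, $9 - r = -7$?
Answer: $245$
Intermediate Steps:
$r = 16$ ($r = 9 - -7 = 9 + 7 = 16$)
$x{\left(T,L \right)} = -10$ ($x{\left(T,L \right)} = -4 - 6 = -10$)
$n{\left(F \right)} = -10$
$\left(n{\left(-13 \right)} + 1479\right) - 1224 = \left(-10 + 1479\right) - 1224 = 1469 - 1224 = 245$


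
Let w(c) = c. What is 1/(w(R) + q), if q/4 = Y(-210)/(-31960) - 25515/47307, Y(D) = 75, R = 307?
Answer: 25198862/7681450139 ≈ 0.0032805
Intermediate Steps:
q = -54600495/25198862 (q = 4*(75/(-31960) - 25515/47307) = 4*(75*(-1/31960) - 25515*1/47307) = 4*(-15/6392 - 8505/15769) = 4*(-54600495/100795448) = -54600495/25198862 ≈ -2.1668)
1/(w(R) + q) = 1/(307 - 54600495/25198862) = 1/(7681450139/25198862) = 25198862/7681450139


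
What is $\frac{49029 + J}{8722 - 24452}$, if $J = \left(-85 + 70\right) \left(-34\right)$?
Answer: $- \frac{49539}{15730} \approx -3.1493$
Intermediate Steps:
$J = 510$ ($J = \left(-15\right) \left(-34\right) = 510$)
$\frac{49029 + J}{8722 - 24452} = \frac{49029 + 510}{8722 - 24452} = \frac{49539}{-15730} = 49539 \left(- \frac{1}{15730}\right) = - \frac{49539}{15730}$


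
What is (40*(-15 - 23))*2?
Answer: -3040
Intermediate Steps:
(40*(-15 - 23))*2 = (40*(-38))*2 = -1520*2 = -3040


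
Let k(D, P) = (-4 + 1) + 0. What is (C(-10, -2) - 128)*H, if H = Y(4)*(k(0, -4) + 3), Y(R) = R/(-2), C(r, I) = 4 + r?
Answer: 0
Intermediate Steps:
k(D, P) = -3 (k(D, P) = -3 + 0 = -3)
Y(R) = -R/2 (Y(R) = R*(-1/2) = -R/2)
H = 0 (H = (-1/2*4)*(-3 + 3) = -2*0 = 0)
(C(-10, -2) - 128)*H = ((4 - 10) - 128)*0 = (-6 - 128)*0 = -134*0 = 0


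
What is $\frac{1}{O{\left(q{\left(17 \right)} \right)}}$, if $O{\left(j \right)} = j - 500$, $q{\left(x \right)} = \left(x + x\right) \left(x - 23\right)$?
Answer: $- \frac{1}{704} \approx -0.0014205$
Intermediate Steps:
$q{\left(x \right)} = 2 x \left(-23 + x\right)$
$O{\left(j \right)} = -500 + j$
$\frac{1}{O{\left(q{\left(17 \right)} \right)}} = \frac{1}{-500 + 2 \cdot 17 \left(-23 + 17\right)} = \frac{1}{-500 + 2 \cdot 17 \left(-6\right)} = \frac{1}{-500 - 204} = \frac{1}{-704} = - \frac{1}{704}$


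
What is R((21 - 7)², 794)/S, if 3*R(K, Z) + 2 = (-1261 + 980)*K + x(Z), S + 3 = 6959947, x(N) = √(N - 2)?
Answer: -27539/10439916 + √22/3479972 ≈ -0.0026365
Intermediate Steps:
x(N) = √(-2 + N)
S = 6959944 (S = -3 + 6959947 = 6959944)
R(K, Z) = -⅔ - 281*K/3 + √(-2 + Z)/3 (R(K, Z) = -⅔ + ((-1261 + 980)*K + √(-2 + Z))/3 = -⅔ + (-281*K + √(-2 + Z))/3 = -⅔ + (√(-2 + Z) - 281*K)/3 = -⅔ + (-281*K/3 + √(-2 + Z)/3) = -⅔ - 281*K/3 + √(-2 + Z)/3)
R((21 - 7)², 794)/S = (-⅔ - 281*(21 - 7)²/3 + √(-2 + 794)/3)/6959944 = (-⅔ - 281/3*14² + √792/3)*(1/6959944) = (-⅔ - 281/3*196 + (6*√22)/3)*(1/6959944) = (-⅔ - 55076/3 + 2*√22)*(1/6959944) = (-55078/3 + 2*√22)*(1/6959944) = -27539/10439916 + √22/3479972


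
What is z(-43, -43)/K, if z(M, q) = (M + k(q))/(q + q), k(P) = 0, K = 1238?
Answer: 1/2476 ≈ 0.00040388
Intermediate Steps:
z(M, q) = M/(2*q) (z(M, q) = (M + 0)/(q + q) = M/((2*q)) = M*(1/(2*q)) = M/(2*q))
z(-43, -43)/K = ((½)*(-43)/(-43))/1238 = ((½)*(-43)*(-1/43))*(1/1238) = (½)*(1/1238) = 1/2476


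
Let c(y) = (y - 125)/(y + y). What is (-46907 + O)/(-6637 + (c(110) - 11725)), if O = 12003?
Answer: 1535776/807931 ≈ 1.9009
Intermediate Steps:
c(y) = (-125 + y)/(2*y) (c(y) = (-125 + y)/((2*y)) = (-125 + y)*(1/(2*y)) = (-125 + y)/(2*y))
(-46907 + O)/(-6637 + (c(110) - 11725)) = (-46907 + 12003)/(-6637 + ((½)*(-125 + 110)/110 - 11725)) = -34904/(-6637 + ((½)*(1/110)*(-15) - 11725)) = -34904/(-6637 + (-3/44 - 11725)) = -34904/(-6637 - 515903/44) = -34904/(-807931/44) = -34904*(-44/807931) = 1535776/807931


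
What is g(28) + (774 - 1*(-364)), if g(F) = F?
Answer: 1166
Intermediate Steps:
g(28) + (774 - 1*(-364)) = 28 + (774 - 1*(-364)) = 28 + (774 + 364) = 28 + 1138 = 1166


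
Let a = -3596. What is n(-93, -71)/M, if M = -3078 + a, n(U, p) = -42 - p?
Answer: -29/6674 ≈ -0.0043452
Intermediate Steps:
M = -6674 (M = -3078 - 3596 = -6674)
n(-93, -71)/M = (-42 - 1*(-71))/(-6674) = (-42 + 71)*(-1/6674) = 29*(-1/6674) = -29/6674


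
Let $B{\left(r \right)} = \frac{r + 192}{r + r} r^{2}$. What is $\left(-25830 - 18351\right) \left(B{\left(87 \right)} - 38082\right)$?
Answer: $\frac{2292596271}{2} \approx 1.1463 \cdot 10^{9}$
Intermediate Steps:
$B{\left(r \right)} = \frac{r \left(192 + r\right)}{2}$ ($B{\left(r \right)} = \frac{192 + r}{2 r} r^{2} = \frac{r \left(192 + r\right)}{2}$)
$\left(-25830 - 18351\right) \left(B{\left(87 \right)} - 38082\right) = \left(-25830 - 18351\right) \left(\frac{1}{2} \cdot 87 \left(192 + 87\right) - 38082\right) = - 44181 \left(\frac{1}{2} \cdot 87 \cdot 279 - 38082\right) = - 44181 \left(\frac{24273}{2} - 38082\right) = \left(-44181\right) \left(- \frac{51891}{2}\right) = \frac{2292596271}{2}$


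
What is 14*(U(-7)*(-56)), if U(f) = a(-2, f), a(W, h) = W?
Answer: 1568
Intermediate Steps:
U(f) = -2
14*(U(-7)*(-56)) = 14*(-2*(-56)) = 14*112 = 1568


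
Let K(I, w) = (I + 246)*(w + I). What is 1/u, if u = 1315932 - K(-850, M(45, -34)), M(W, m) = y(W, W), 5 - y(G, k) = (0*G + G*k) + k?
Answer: -1/444728 ≈ -2.2486e-6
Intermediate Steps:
y(G, k) = 5 - k - G*k (y(G, k) = 5 - ((0*G + G*k) + k) = 5 - ((0 + G*k) + k) = 5 - (G*k + k) = 5 - (k + G*k) = 5 + (-k - G*k) = 5 - k - G*k)
M(W, m) = 5 - W - W² (M(W, m) = 5 - W - W*W = 5 - W - W²)
K(I, w) = (246 + I)*(I + w)
u = -444728 (u = 1315932 - ((-850)² + 246*(-850) + 246*(5 - 1*45 - 1*45²) - 850*(5 - 1*45 - 1*45²)) = 1315932 - (722500 - 209100 + 246*(5 - 45 - 1*2025) - 850*(5 - 45 - 1*2025)) = 1315932 - (722500 - 209100 + 246*(5 - 45 - 2025) - 850*(5 - 45 - 2025)) = 1315932 - (722500 - 209100 + 246*(-2065) - 850*(-2065)) = 1315932 - (722500 - 209100 - 507990 + 1755250) = 1315932 - 1*1760660 = 1315932 - 1760660 = -444728)
1/u = 1/(-444728) = -1/444728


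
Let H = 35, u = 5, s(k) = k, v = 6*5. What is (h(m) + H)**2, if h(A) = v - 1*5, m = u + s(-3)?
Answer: 3600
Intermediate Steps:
v = 30
m = 2 (m = 5 - 3 = 2)
h(A) = 25 (h(A) = 30 - 1*5 = 30 - 5 = 25)
(h(m) + H)**2 = (25 + 35)**2 = 60**2 = 3600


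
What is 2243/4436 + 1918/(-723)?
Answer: -6886559/3207228 ≈ -2.1472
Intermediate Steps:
2243/4436 + 1918/(-723) = 2243*(1/4436) + 1918*(-1/723) = 2243/4436 - 1918/723 = -6886559/3207228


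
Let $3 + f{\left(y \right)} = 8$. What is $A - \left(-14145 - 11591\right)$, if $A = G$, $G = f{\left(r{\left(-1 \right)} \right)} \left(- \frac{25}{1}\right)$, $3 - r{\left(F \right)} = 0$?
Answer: $25611$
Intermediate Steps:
$r{\left(F \right)} = 3$ ($r{\left(F \right)} = 3 - 0 = 3 + 0 = 3$)
$f{\left(y \right)} = 5$ ($f{\left(y \right)} = -3 + 8 = 5$)
$G = -125$ ($G = 5 \left(- \frac{25}{1}\right) = 5 \left(\left(-25\right) 1\right) = 5 \left(-25\right) = -125$)
$A = -125$
$A - \left(-14145 - 11591\right) = -125 - \left(-14145 - 11591\right) = -125 - -25736 = -125 + 25736 = 25611$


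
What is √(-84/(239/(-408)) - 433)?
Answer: I*√16542385/239 ≈ 17.018*I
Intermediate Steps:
√(-84/(239/(-408)) - 433) = √(-84/(239*(-1/408)) - 433) = √(-84/(-239/408) - 433) = √(-84*(-408/239) - 433) = √(34272/239 - 433) = √(-69215/239) = I*√16542385/239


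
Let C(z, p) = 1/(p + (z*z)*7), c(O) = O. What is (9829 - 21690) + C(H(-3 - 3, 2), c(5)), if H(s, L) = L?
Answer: -391412/33 ≈ -11861.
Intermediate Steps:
C(z, p) = 1/(p + 7*z²) (C(z, p) = 1/(p + z²*7) = 1/(p + 7*z²))
(9829 - 21690) + C(H(-3 - 3, 2), c(5)) = (9829 - 21690) + 1/(5 + 7*2²) = -11861 + 1/(5 + 7*4) = -11861 + 1/(5 + 28) = -11861 + 1/33 = -391412/33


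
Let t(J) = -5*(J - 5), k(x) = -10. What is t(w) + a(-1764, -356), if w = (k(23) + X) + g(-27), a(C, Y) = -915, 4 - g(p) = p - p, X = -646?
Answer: 2370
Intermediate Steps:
g(p) = 4 (g(p) = 4 - (p - p) = 4 - 1*0 = 4 + 0 = 4)
w = -652 (w = (-10 - 646) + 4 = -656 + 4 = -652)
t(J) = 25 - 5*J (t(J) = -5*(-5 + J) = 25 - 5*J)
t(w) + a(-1764, -356) = (25 - 5*(-652)) - 915 = (25 + 3260) - 915 = 3285 - 915 = 2370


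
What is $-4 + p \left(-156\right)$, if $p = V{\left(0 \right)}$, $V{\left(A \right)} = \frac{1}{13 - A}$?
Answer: $-16$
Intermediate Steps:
$p = \frac{1}{13}$ ($p = - \frac{1}{-13 + 0} = - \frac{1}{-13} = \left(-1\right) \left(- \frac{1}{13}\right) = \frac{1}{13} \approx 0.076923$)
$-4 + p \left(-156\right) = -4 + \frac{1}{13} \left(-156\right) = -4 - 12 = -16$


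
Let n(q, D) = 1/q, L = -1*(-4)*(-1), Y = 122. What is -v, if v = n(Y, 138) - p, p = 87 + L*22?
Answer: -123/122 ≈ -1.0082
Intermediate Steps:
L = -4 (L = 4*(-1) = -4)
p = -1 (p = 87 - 4*22 = 87 - 88 = -1)
v = 123/122 (v = 1/122 - 1*(-1) = 1/122 + 1 = 123/122 ≈ 1.0082)
-v = -1*123/122 = -123/122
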